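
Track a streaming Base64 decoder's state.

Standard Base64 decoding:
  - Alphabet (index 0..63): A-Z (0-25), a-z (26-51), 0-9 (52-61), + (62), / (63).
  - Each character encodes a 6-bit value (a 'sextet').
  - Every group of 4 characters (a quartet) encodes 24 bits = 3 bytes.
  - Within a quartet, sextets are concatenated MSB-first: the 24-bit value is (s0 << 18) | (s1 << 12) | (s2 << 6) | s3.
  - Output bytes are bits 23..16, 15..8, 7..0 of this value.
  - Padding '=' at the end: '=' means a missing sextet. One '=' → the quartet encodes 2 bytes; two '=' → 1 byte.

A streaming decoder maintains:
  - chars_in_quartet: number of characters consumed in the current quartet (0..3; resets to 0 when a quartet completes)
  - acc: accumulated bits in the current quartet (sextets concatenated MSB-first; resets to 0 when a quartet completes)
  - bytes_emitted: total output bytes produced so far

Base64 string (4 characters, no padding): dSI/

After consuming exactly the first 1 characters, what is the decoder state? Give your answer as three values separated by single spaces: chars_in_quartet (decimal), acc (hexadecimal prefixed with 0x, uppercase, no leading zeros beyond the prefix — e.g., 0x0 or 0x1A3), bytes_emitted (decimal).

After char 0 ('d'=29): chars_in_quartet=1 acc=0x1D bytes_emitted=0

Answer: 1 0x1D 0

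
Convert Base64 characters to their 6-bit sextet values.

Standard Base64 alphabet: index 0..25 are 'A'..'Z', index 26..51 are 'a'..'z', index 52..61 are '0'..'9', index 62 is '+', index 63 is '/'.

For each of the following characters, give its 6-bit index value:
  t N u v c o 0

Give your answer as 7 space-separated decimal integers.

Answer: 45 13 46 47 28 40 52

Derivation:
't': a..z range, 26 + ord('t') − ord('a') = 45
'N': A..Z range, ord('N') − ord('A') = 13
'u': a..z range, 26 + ord('u') − ord('a') = 46
'v': a..z range, 26 + ord('v') − ord('a') = 47
'c': a..z range, 26 + ord('c') − ord('a') = 28
'o': a..z range, 26 + ord('o') − ord('a') = 40
'0': 0..9 range, 52 + ord('0') − ord('0') = 52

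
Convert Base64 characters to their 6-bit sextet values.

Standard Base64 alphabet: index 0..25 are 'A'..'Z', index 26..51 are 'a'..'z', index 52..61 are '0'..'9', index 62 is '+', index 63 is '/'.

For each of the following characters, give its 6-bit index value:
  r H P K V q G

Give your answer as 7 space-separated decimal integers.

'r': a..z range, 26 + ord('r') − ord('a') = 43
'H': A..Z range, ord('H') − ord('A') = 7
'P': A..Z range, ord('P') − ord('A') = 15
'K': A..Z range, ord('K') − ord('A') = 10
'V': A..Z range, ord('V') − ord('A') = 21
'q': a..z range, 26 + ord('q') − ord('a') = 42
'G': A..Z range, ord('G') − ord('A') = 6

Answer: 43 7 15 10 21 42 6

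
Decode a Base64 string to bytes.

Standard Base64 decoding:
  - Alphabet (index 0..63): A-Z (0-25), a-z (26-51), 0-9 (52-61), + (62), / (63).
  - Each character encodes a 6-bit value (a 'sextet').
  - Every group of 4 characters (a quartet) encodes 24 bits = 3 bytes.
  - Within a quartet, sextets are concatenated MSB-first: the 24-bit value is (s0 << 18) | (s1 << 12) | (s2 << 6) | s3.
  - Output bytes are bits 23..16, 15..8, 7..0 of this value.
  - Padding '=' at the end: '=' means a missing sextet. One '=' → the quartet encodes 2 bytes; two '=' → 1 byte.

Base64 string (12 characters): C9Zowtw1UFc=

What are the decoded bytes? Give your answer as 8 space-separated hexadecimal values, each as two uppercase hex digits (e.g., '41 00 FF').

After char 0 ('C'=2): chars_in_quartet=1 acc=0x2 bytes_emitted=0
After char 1 ('9'=61): chars_in_quartet=2 acc=0xBD bytes_emitted=0
After char 2 ('Z'=25): chars_in_quartet=3 acc=0x2F59 bytes_emitted=0
After char 3 ('o'=40): chars_in_quartet=4 acc=0xBD668 -> emit 0B D6 68, reset; bytes_emitted=3
After char 4 ('w'=48): chars_in_quartet=1 acc=0x30 bytes_emitted=3
After char 5 ('t'=45): chars_in_quartet=2 acc=0xC2D bytes_emitted=3
After char 6 ('w'=48): chars_in_quartet=3 acc=0x30B70 bytes_emitted=3
After char 7 ('1'=53): chars_in_quartet=4 acc=0xC2DC35 -> emit C2 DC 35, reset; bytes_emitted=6
After char 8 ('U'=20): chars_in_quartet=1 acc=0x14 bytes_emitted=6
After char 9 ('F'=5): chars_in_quartet=2 acc=0x505 bytes_emitted=6
After char 10 ('c'=28): chars_in_quartet=3 acc=0x1415C bytes_emitted=6
Padding '=': partial quartet acc=0x1415C -> emit 50 57; bytes_emitted=8

Answer: 0B D6 68 C2 DC 35 50 57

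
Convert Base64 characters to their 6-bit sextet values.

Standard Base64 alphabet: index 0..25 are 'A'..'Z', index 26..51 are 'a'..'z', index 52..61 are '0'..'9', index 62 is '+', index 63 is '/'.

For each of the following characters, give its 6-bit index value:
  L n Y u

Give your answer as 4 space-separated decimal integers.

Answer: 11 39 24 46

Derivation:
'L': A..Z range, ord('L') − ord('A') = 11
'n': a..z range, 26 + ord('n') − ord('a') = 39
'Y': A..Z range, ord('Y') − ord('A') = 24
'u': a..z range, 26 + ord('u') − ord('a') = 46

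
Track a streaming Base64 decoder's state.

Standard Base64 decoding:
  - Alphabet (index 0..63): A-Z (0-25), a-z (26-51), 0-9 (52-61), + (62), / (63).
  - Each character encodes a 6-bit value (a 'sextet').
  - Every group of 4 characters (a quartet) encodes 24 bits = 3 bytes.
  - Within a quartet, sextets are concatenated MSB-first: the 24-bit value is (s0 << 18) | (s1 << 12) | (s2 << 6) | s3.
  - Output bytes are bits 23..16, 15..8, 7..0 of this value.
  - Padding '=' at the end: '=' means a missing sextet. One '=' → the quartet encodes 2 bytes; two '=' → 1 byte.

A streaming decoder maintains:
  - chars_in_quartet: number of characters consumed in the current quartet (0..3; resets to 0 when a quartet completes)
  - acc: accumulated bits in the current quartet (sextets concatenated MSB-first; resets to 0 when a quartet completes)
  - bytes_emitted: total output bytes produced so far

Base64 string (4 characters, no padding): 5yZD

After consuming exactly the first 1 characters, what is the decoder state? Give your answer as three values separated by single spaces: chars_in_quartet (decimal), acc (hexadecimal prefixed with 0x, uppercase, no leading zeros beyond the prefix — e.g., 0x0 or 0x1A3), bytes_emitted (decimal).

Answer: 1 0x39 0

Derivation:
After char 0 ('5'=57): chars_in_quartet=1 acc=0x39 bytes_emitted=0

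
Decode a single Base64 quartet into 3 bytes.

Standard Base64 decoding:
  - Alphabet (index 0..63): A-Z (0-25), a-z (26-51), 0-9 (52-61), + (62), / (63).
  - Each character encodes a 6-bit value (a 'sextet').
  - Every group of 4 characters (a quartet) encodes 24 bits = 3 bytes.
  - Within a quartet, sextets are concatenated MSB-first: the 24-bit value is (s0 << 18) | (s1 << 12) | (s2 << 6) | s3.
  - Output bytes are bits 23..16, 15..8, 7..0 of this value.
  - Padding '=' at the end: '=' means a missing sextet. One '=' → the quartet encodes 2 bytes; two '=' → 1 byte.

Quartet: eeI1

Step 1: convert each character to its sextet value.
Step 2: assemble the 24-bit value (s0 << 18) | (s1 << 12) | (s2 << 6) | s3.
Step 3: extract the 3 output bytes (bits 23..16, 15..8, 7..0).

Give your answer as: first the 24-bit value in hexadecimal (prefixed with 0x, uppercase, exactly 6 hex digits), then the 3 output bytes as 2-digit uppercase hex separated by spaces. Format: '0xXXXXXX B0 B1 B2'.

Sextets: e=30, e=30, I=8, 1=53
24-bit: (30<<18) | (30<<12) | (8<<6) | 53
      = 0x780000 | 0x01E000 | 0x000200 | 0x000035
      = 0x79E235
Bytes: (v>>16)&0xFF=79, (v>>8)&0xFF=E2, v&0xFF=35

Answer: 0x79E235 79 E2 35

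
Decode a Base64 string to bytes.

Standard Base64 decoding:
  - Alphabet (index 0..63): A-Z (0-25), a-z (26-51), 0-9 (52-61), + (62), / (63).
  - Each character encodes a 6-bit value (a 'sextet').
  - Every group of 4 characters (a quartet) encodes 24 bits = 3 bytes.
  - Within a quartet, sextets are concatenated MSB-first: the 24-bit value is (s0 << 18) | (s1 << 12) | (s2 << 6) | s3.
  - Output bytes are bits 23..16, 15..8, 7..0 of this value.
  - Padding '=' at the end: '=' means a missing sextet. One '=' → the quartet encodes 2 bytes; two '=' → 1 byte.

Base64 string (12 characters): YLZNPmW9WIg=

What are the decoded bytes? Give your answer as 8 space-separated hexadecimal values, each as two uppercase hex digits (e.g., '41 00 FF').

Answer: 60 B6 4D 3E 65 BD 58 88

Derivation:
After char 0 ('Y'=24): chars_in_quartet=1 acc=0x18 bytes_emitted=0
After char 1 ('L'=11): chars_in_quartet=2 acc=0x60B bytes_emitted=0
After char 2 ('Z'=25): chars_in_quartet=3 acc=0x182D9 bytes_emitted=0
After char 3 ('N'=13): chars_in_quartet=4 acc=0x60B64D -> emit 60 B6 4D, reset; bytes_emitted=3
After char 4 ('P'=15): chars_in_quartet=1 acc=0xF bytes_emitted=3
After char 5 ('m'=38): chars_in_quartet=2 acc=0x3E6 bytes_emitted=3
After char 6 ('W'=22): chars_in_quartet=3 acc=0xF996 bytes_emitted=3
After char 7 ('9'=61): chars_in_quartet=4 acc=0x3E65BD -> emit 3E 65 BD, reset; bytes_emitted=6
After char 8 ('W'=22): chars_in_quartet=1 acc=0x16 bytes_emitted=6
After char 9 ('I'=8): chars_in_quartet=2 acc=0x588 bytes_emitted=6
After char 10 ('g'=32): chars_in_quartet=3 acc=0x16220 bytes_emitted=6
Padding '=': partial quartet acc=0x16220 -> emit 58 88; bytes_emitted=8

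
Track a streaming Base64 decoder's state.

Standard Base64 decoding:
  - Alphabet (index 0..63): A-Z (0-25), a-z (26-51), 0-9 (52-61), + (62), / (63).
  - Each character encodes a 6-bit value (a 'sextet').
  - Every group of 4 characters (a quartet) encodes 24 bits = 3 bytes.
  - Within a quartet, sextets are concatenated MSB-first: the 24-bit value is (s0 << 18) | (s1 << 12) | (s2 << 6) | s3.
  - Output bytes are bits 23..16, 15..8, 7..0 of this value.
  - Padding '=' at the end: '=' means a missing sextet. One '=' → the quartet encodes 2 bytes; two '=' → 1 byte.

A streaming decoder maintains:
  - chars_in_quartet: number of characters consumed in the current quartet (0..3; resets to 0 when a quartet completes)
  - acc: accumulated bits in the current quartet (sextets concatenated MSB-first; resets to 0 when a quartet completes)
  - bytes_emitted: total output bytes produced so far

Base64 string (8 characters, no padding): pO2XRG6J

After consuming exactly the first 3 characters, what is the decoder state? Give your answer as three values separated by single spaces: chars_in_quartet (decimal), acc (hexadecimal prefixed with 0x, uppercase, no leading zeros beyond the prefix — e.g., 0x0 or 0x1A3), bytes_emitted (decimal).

Answer: 3 0x293B6 0

Derivation:
After char 0 ('p'=41): chars_in_quartet=1 acc=0x29 bytes_emitted=0
After char 1 ('O'=14): chars_in_quartet=2 acc=0xA4E bytes_emitted=0
After char 2 ('2'=54): chars_in_quartet=3 acc=0x293B6 bytes_emitted=0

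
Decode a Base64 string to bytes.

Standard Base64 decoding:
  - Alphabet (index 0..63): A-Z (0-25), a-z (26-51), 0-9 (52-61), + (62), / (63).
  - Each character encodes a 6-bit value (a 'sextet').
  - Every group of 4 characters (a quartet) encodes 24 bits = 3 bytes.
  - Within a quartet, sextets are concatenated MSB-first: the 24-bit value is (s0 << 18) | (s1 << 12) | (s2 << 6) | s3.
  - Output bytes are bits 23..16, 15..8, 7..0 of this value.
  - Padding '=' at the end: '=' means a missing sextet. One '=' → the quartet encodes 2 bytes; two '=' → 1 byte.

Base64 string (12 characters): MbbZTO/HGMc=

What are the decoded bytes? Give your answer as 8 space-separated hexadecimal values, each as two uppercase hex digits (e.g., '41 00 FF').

After char 0 ('M'=12): chars_in_quartet=1 acc=0xC bytes_emitted=0
After char 1 ('b'=27): chars_in_quartet=2 acc=0x31B bytes_emitted=0
After char 2 ('b'=27): chars_in_quartet=3 acc=0xC6DB bytes_emitted=0
After char 3 ('Z'=25): chars_in_quartet=4 acc=0x31B6D9 -> emit 31 B6 D9, reset; bytes_emitted=3
After char 4 ('T'=19): chars_in_quartet=1 acc=0x13 bytes_emitted=3
After char 5 ('O'=14): chars_in_quartet=2 acc=0x4CE bytes_emitted=3
After char 6 ('/'=63): chars_in_quartet=3 acc=0x133BF bytes_emitted=3
After char 7 ('H'=7): chars_in_quartet=4 acc=0x4CEFC7 -> emit 4C EF C7, reset; bytes_emitted=6
After char 8 ('G'=6): chars_in_quartet=1 acc=0x6 bytes_emitted=6
After char 9 ('M'=12): chars_in_quartet=2 acc=0x18C bytes_emitted=6
After char 10 ('c'=28): chars_in_quartet=3 acc=0x631C bytes_emitted=6
Padding '=': partial quartet acc=0x631C -> emit 18 C7; bytes_emitted=8

Answer: 31 B6 D9 4C EF C7 18 C7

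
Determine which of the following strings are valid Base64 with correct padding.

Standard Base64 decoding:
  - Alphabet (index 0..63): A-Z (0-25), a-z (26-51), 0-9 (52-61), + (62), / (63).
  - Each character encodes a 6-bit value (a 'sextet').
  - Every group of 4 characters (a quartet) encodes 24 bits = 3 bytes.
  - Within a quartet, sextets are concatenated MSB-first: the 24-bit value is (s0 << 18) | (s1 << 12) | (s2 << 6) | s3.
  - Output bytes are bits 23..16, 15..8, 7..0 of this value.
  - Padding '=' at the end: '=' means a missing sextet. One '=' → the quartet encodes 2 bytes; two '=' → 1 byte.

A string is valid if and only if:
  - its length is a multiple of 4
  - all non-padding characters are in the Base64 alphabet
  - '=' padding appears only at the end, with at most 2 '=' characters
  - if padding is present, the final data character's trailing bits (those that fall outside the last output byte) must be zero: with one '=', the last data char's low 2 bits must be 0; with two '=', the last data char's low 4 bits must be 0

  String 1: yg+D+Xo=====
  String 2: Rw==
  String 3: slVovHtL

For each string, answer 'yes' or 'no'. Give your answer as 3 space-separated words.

Answer: no yes yes

Derivation:
String 1: 'yg+D+Xo=====' → invalid (5 pad chars (max 2))
String 2: 'Rw==' → valid
String 3: 'slVovHtL' → valid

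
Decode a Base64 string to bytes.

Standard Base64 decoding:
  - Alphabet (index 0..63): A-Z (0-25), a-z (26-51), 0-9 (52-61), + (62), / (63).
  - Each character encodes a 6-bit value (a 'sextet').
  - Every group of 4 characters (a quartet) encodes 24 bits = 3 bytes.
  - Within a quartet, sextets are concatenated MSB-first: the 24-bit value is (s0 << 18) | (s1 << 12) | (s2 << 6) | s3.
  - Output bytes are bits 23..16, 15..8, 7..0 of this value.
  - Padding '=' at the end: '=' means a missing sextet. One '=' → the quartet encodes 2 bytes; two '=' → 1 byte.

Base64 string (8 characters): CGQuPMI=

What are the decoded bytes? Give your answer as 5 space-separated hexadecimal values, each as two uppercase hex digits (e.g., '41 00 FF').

After char 0 ('C'=2): chars_in_quartet=1 acc=0x2 bytes_emitted=0
After char 1 ('G'=6): chars_in_quartet=2 acc=0x86 bytes_emitted=0
After char 2 ('Q'=16): chars_in_quartet=3 acc=0x2190 bytes_emitted=0
After char 3 ('u'=46): chars_in_quartet=4 acc=0x8642E -> emit 08 64 2E, reset; bytes_emitted=3
After char 4 ('P'=15): chars_in_quartet=1 acc=0xF bytes_emitted=3
After char 5 ('M'=12): chars_in_quartet=2 acc=0x3CC bytes_emitted=3
After char 6 ('I'=8): chars_in_quartet=3 acc=0xF308 bytes_emitted=3
Padding '=': partial quartet acc=0xF308 -> emit 3C C2; bytes_emitted=5

Answer: 08 64 2E 3C C2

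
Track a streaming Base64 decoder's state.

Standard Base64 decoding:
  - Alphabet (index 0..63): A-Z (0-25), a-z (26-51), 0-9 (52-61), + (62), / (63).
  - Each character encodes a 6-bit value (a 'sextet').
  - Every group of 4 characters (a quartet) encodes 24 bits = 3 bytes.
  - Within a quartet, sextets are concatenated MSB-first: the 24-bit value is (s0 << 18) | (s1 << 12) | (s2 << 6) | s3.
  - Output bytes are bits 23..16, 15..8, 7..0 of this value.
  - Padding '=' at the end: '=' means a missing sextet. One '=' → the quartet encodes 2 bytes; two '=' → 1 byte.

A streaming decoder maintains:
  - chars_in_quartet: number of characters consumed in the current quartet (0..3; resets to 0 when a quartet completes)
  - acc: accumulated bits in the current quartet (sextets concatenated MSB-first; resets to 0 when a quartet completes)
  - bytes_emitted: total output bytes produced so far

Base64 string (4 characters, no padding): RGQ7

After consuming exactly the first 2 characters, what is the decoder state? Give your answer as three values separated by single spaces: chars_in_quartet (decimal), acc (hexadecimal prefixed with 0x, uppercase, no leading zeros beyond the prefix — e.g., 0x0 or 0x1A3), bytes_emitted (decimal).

Answer: 2 0x446 0

Derivation:
After char 0 ('R'=17): chars_in_quartet=1 acc=0x11 bytes_emitted=0
After char 1 ('G'=6): chars_in_quartet=2 acc=0x446 bytes_emitted=0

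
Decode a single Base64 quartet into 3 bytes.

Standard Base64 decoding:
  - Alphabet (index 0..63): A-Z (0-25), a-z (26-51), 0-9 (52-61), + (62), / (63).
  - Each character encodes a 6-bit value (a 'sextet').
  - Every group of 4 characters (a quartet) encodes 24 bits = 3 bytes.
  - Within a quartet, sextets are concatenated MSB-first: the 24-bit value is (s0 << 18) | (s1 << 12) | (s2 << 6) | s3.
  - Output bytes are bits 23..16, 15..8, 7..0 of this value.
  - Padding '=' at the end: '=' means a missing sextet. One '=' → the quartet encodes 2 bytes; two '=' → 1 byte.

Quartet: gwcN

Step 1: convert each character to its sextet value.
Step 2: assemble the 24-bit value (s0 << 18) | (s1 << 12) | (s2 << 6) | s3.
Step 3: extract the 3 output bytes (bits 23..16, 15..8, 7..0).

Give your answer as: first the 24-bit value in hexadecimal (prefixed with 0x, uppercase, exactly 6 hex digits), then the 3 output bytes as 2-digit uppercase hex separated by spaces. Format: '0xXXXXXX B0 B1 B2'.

Sextets: g=32, w=48, c=28, N=13
24-bit: (32<<18) | (48<<12) | (28<<6) | 13
      = 0x800000 | 0x030000 | 0x000700 | 0x00000D
      = 0x83070D
Bytes: (v>>16)&0xFF=83, (v>>8)&0xFF=07, v&0xFF=0D

Answer: 0x83070D 83 07 0D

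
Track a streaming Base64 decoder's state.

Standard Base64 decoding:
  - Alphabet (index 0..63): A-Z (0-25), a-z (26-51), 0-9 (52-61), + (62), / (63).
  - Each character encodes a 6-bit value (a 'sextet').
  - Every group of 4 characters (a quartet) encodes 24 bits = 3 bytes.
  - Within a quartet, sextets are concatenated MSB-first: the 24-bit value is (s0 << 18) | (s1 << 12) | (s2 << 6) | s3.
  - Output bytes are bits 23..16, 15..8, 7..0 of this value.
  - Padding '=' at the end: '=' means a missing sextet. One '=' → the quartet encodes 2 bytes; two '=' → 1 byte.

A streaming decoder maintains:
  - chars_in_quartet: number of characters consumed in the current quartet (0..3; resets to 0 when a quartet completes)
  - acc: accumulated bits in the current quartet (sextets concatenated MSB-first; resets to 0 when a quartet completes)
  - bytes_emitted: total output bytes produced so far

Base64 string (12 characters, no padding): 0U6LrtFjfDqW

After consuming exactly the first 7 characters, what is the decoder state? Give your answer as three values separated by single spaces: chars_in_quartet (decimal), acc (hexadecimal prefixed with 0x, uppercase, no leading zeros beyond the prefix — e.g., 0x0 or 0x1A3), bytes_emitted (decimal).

Answer: 3 0x2BB45 3

Derivation:
After char 0 ('0'=52): chars_in_quartet=1 acc=0x34 bytes_emitted=0
After char 1 ('U'=20): chars_in_quartet=2 acc=0xD14 bytes_emitted=0
After char 2 ('6'=58): chars_in_quartet=3 acc=0x3453A bytes_emitted=0
After char 3 ('L'=11): chars_in_quartet=4 acc=0xD14E8B -> emit D1 4E 8B, reset; bytes_emitted=3
After char 4 ('r'=43): chars_in_quartet=1 acc=0x2B bytes_emitted=3
After char 5 ('t'=45): chars_in_quartet=2 acc=0xAED bytes_emitted=3
After char 6 ('F'=5): chars_in_quartet=3 acc=0x2BB45 bytes_emitted=3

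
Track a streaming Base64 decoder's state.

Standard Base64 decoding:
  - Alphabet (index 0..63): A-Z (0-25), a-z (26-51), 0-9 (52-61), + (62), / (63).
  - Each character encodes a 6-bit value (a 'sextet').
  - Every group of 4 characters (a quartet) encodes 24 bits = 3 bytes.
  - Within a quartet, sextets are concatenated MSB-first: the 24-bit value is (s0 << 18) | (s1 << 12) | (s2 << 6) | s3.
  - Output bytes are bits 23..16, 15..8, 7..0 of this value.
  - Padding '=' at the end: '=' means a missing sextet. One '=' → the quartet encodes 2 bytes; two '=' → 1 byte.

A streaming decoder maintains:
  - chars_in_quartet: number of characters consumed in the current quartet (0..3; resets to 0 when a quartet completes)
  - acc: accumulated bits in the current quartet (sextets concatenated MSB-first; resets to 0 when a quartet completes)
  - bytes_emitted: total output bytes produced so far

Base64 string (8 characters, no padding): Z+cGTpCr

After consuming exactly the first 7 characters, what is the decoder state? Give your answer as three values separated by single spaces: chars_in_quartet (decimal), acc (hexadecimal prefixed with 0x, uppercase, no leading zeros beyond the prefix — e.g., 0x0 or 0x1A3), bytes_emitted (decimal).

After char 0 ('Z'=25): chars_in_quartet=1 acc=0x19 bytes_emitted=0
After char 1 ('+'=62): chars_in_quartet=2 acc=0x67E bytes_emitted=0
After char 2 ('c'=28): chars_in_quartet=3 acc=0x19F9C bytes_emitted=0
After char 3 ('G'=6): chars_in_quartet=4 acc=0x67E706 -> emit 67 E7 06, reset; bytes_emitted=3
After char 4 ('T'=19): chars_in_quartet=1 acc=0x13 bytes_emitted=3
After char 5 ('p'=41): chars_in_quartet=2 acc=0x4E9 bytes_emitted=3
After char 6 ('C'=2): chars_in_quartet=3 acc=0x13A42 bytes_emitted=3

Answer: 3 0x13A42 3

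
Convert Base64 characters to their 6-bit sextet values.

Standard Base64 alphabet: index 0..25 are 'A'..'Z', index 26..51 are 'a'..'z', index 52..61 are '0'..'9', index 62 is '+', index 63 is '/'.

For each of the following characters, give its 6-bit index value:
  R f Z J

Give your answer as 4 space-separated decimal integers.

'R': A..Z range, ord('R') − ord('A') = 17
'f': a..z range, 26 + ord('f') − ord('a') = 31
'Z': A..Z range, ord('Z') − ord('A') = 25
'J': A..Z range, ord('J') − ord('A') = 9

Answer: 17 31 25 9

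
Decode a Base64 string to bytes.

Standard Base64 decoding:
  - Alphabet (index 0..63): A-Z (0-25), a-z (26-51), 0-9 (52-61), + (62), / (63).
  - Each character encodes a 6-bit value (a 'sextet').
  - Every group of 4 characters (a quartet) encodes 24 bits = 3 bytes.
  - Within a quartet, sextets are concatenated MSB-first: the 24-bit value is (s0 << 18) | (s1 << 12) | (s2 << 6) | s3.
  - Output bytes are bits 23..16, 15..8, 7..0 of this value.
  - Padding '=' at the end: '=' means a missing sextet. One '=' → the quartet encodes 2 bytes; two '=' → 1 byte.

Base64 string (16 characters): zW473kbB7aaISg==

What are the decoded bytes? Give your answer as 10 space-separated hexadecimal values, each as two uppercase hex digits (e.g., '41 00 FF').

Answer: CD 6E 3B DE 46 C1 ED A6 88 4A

Derivation:
After char 0 ('z'=51): chars_in_quartet=1 acc=0x33 bytes_emitted=0
After char 1 ('W'=22): chars_in_quartet=2 acc=0xCD6 bytes_emitted=0
After char 2 ('4'=56): chars_in_quartet=3 acc=0x335B8 bytes_emitted=0
After char 3 ('7'=59): chars_in_quartet=4 acc=0xCD6E3B -> emit CD 6E 3B, reset; bytes_emitted=3
After char 4 ('3'=55): chars_in_quartet=1 acc=0x37 bytes_emitted=3
After char 5 ('k'=36): chars_in_quartet=2 acc=0xDE4 bytes_emitted=3
After char 6 ('b'=27): chars_in_quartet=3 acc=0x3791B bytes_emitted=3
After char 7 ('B'=1): chars_in_quartet=4 acc=0xDE46C1 -> emit DE 46 C1, reset; bytes_emitted=6
After char 8 ('7'=59): chars_in_quartet=1 acc=0x3B bytes_emitted=6
After char 9 ('a'=26): chars_in_quartet=2 acc=0xEDA bytes_emitted=6
After char 10 ('a'=26): chars_in_quartet=3 acc=0x3B69A bytes_emitted=6
After char 11 ('I'=8): chars_in_quartet=4 acc=0xEDA688 -> emit ED A6 88, reset; bytes_emitted=9
After char 12 ('S'=18): chars_in_quartet=1 acc=0x12 bytes_emitted=9
After char 13 ('g'=32): chars_in_quartet=2 acc=0x4A0 bytes_emitted=9
Padding '==': partial quartet acc=0x4A0 -> emit 4A; bytes_emitted=10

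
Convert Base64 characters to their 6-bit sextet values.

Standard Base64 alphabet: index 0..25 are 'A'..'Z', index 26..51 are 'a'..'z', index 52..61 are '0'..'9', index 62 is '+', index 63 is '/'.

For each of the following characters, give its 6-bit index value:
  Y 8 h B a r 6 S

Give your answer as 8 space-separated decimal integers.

'Y': A..Z range, ord('Y') − ord('A') = 24
'8': 0..9 range, 52 + ord('8') − ord('0') = 60
'h': a..z range, 26 + ord('h') − ord('a') = 33
'B': A..Z range, ord('B') − ord('A') = 1
'a': a..z range, 26 + ord('a') − ord('a') = 26
'r': a..z range, 26 + ord('r') − ord('a') = 43
'6': 0..9 range, 52 + ord('6') − ord('0') = 58
'S': A..Z range, ord('S') − ord('A') = 18

Answer: 24 60 33 1 26 43 58 18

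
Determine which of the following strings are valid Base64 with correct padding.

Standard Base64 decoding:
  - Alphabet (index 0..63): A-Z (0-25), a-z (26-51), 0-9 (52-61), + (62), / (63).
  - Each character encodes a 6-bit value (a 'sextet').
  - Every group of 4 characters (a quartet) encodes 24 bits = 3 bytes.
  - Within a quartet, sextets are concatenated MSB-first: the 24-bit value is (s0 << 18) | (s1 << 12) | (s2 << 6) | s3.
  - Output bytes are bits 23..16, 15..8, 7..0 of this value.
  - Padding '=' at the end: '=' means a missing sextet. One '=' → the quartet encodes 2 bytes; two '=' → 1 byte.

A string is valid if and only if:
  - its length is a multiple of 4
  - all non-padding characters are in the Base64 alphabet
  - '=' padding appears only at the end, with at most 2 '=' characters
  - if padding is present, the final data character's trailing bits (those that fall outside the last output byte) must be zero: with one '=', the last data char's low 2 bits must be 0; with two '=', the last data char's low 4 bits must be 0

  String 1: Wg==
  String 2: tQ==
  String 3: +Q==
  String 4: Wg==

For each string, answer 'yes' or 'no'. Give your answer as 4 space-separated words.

String 1: 'Wg==' → valid
String 2: 'tQ==' → valid
String 3: '+Q==' → valid
String 4: 'Wg==' → valid

Answer: yes yes yes yes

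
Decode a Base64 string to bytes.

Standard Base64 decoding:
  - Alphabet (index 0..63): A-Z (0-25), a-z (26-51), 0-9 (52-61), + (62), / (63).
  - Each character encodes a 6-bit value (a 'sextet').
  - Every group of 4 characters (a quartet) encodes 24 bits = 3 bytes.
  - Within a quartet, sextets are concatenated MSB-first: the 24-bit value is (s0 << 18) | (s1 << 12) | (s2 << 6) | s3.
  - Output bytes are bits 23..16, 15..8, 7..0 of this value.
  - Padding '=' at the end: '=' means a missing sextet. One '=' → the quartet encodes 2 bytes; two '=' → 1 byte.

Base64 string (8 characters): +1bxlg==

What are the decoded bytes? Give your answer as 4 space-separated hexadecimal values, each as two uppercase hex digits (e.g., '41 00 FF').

After char 0 ('+'=62): chars_in_quartet=1 acc=0x3E bytes_emitted=0
After char 1 ('1'=53): chars_in_quartet=2 acc=0xFB5 bytes_emitted=0
After char 2 ('b'=27): chars_in_quartet=3 acc=0x3ED5B bytes_emitted=0
After char 3 ('x'=49): chars_in_quartet=4 acc=0xFB56F1 -> emit FB 56 F1, reset; bytes_emitted=3
After char 4 ('l'=37): chars_in_quartet=1 acc=0x25 bytes_emitted=3
After char 5 ('g'=32): chars_in_quartet=2 acc=0x960 bytes_emitted=3
Padding '==': partial quartet acc=0x960 -> emit 96; bytes_emitted=4

Answer: FB 56 F1 96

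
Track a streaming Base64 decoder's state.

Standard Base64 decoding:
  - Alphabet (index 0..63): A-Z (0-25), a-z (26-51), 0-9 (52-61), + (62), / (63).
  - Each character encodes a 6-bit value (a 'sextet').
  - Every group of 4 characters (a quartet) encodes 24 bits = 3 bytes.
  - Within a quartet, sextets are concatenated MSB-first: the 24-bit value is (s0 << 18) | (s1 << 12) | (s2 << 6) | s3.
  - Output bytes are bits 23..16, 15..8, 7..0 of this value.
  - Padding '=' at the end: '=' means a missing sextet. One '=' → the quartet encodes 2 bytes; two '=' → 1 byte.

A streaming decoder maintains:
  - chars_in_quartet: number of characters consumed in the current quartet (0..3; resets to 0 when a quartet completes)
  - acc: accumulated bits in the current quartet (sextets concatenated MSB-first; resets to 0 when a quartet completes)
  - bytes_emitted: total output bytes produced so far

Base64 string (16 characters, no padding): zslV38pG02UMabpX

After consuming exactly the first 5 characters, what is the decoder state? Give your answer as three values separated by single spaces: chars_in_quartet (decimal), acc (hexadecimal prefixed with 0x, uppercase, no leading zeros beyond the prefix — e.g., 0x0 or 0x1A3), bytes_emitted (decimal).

Answer: 1 0x37 3

Derivation:
After char 0 ('z'=51): chars_in_quartet=1 acc=0x33 bytes_emitted=0
After char 1 ('s'=44): chars_in_quartet=2 acc=0xCEC bytes_emitted=0
After char 2 ('l'=37): chars_in_quartet=3 acc=0x33B25 bytes_emitted=0
After char 3 ('V'=21): chars_in_quartet=4 acc=0xCEC955 -> emit CE C9 55, reset; bytes_emitted=3
After char 4 ('3'=55): chars_in_quartet=1 acc=0x37 bytes_emitted=3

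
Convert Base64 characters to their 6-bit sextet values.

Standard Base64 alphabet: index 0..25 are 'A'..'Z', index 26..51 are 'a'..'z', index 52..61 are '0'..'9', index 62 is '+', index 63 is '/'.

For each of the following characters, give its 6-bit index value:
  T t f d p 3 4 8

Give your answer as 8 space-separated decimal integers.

Answer: 19 45 31 29 41 55 56 60

Derivation:
'T': A..Z range, ord('T') − ord('A') = 19
't': a..z range, 26 + ord('t') − ord('a') = 45
'f': a..z range, 26 + ord('f') − ord('a') = 31
'd': a..z range, 26 + ord('d') − ord('a') = 29
'p': a..z range, 26 + ord('p') − ord('a') = 41
'3': 0..9 range, 52 + ord('3') − ord('0') = 55
'4': 0..9 range, 52 + ord('4') − ord('0') = 56
'8': 0..9 range, 52 + ord('8') − ord('0') = 60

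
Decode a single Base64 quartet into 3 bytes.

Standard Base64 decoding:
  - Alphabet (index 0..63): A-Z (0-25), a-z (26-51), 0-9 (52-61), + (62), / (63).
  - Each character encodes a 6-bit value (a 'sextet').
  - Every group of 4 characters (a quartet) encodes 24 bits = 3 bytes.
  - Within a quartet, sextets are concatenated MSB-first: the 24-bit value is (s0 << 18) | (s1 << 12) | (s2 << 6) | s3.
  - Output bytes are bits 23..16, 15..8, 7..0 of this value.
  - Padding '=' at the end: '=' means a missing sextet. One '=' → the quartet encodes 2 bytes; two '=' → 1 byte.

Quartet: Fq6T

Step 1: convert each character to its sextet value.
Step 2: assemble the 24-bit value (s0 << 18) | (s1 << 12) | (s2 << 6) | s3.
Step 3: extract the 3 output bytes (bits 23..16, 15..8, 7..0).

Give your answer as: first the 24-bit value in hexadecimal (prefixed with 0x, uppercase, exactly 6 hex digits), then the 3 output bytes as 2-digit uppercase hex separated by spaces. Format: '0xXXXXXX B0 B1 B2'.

Answer: 0x16AE93 16 AE 93

Derivation:
Sextets: F=5, q=42, 6=58, T=19
24-bit: (5<<18) | (42<<12) | (58<<6) | 19
      = 0x140000 | 0x02A000 | 0x000E80 | 0x000013
      = 0x16AE93
Bytes: (v>>16)&0xFF=16, (v>>8)&0xFF=AE, v&0xFF=93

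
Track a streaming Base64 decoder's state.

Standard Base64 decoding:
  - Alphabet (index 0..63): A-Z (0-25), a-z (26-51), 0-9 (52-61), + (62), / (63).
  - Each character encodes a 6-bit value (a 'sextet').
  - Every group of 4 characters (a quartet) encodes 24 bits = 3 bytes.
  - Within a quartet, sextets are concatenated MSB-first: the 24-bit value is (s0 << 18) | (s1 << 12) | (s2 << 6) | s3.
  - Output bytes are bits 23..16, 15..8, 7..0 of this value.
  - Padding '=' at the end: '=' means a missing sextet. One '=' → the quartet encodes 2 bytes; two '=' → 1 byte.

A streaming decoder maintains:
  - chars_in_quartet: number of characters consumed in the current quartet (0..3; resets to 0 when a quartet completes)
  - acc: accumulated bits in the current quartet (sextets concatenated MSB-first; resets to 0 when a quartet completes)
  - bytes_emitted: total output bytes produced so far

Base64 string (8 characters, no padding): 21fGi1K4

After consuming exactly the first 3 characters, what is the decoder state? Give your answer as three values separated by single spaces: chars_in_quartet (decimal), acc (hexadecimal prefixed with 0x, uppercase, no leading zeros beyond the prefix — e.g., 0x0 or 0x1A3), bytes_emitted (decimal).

Answer: 3 0x36D5F 0

Derivation:
After char 0 ('2'=54): chars_in_quartet=1 acc=0x36 bytes_emitted=0
After char 1 ('1'=53): chars_in_quartet=2 acc=0xDB5 bytes_emitted=0
After char 2 ('f'=31): chars_in_quartet=3 acc=0x36D5F bytes_emitted=0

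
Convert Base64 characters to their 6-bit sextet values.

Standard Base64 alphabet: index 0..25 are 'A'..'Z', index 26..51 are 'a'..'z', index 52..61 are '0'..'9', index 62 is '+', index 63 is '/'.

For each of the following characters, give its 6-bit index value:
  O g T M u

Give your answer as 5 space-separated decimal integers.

'O': A..Z range, ord('O') − ord('A') = 14
'g': a..z range, 26 + ord('g') − ord('a') = 32
'T': A..Z range, ord('T') − ord('A') = 19
'M': A..Z range, ord('M') − ord('A') = 12
'u': a..z range, 26 + ord('u') − ord('a') = 46

Answer: 14 32 19 12 46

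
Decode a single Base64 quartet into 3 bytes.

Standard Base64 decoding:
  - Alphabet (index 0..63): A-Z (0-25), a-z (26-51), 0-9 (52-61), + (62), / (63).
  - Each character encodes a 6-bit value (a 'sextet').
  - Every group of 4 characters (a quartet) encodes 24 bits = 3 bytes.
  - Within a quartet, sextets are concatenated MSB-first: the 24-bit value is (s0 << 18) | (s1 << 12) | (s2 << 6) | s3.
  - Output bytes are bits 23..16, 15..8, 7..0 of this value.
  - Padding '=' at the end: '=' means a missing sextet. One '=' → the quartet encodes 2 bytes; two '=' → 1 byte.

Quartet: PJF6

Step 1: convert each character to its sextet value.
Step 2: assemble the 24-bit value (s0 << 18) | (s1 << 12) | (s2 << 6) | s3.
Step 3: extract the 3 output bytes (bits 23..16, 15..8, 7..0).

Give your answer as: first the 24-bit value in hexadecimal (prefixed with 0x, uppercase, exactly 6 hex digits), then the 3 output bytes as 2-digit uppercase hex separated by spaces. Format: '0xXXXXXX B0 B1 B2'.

Sextets: P=15, J=9, F=5, 6=58
24-bit: (15<<18) | (9<<12) | (5<<6) | 58
      = 0x3C0000 | 0x009000 | 0x000140 | 0x00003A
      = 0x3C917A
Bytes: (v>>16)&0xFF=3C, (v>>8)&0xFF=91, v&0xFF=7A

Answer: 0x3C917A 3C 91 7A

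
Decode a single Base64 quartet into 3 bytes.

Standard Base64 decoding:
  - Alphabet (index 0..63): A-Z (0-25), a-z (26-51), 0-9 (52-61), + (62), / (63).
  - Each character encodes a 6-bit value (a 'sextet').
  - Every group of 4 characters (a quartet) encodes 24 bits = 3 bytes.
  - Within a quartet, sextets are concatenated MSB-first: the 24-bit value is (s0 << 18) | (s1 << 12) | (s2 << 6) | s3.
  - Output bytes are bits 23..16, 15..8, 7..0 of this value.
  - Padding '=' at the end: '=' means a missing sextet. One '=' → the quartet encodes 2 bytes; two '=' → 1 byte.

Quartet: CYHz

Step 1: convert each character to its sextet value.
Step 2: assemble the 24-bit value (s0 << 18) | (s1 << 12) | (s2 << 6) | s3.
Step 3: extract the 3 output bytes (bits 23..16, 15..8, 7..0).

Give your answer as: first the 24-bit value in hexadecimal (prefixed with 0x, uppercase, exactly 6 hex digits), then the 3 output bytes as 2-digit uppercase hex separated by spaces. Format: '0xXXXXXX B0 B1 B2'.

Answer: 0x0981F3 09 81 F3

Derivation:
Sextets: C=2, Y=24, H=7, z=51
24-bit: (2<<18) | (24<<12) | (7<<6) | 51
      = 0x080000 | 0x018000 | 0x0001C0 | 0x000033
      = 0x0981F3
Bytes: (v>>16)&0xFF=09, (v>>8)&0xFF=81, v&0xFF=F3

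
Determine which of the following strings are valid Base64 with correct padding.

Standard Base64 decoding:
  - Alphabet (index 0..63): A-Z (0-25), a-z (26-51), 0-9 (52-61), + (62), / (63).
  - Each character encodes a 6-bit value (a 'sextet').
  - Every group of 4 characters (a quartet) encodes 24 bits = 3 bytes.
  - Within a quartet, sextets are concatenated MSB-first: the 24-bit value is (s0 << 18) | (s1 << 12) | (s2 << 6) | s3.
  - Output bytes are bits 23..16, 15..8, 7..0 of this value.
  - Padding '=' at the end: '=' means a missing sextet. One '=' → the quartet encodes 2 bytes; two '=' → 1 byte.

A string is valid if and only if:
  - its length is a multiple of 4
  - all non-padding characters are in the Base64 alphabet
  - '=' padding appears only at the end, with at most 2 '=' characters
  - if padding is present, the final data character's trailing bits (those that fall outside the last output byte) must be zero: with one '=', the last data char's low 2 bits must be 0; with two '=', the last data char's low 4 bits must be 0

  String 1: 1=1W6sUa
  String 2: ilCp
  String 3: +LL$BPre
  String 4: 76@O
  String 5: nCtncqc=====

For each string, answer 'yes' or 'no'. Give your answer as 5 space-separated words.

Answer: no yes no no no

Derivation:
String 1: '1=1W6sUa' → invalid (bad char(s): ['=']; '=' in middle)
String 2: 'ilCp' → valid
String 3: '+LL$BPre' → invalid (bad char(s): ['$'])
String 4: '76@O' → invalid (bad char(s): ['@'])
String 5: 'nCtncqc=====' → invalid (5 pad chars (max 2))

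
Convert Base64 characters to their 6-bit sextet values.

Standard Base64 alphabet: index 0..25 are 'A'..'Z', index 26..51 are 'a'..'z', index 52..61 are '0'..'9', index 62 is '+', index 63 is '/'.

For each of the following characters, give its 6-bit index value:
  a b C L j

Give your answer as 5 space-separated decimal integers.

Answer: 26 27 2 11 35

Derivation:
'a': a..z range, 26 + ord('a') − ord('a') = 26
'b': a..z range, 26 + ord('b') − ord('a') = 27
'C': A..Z range, ord('C') − ord('A') = 2
'L': A..Z range, ord('L') − ord('A') = 11
'j': a..z range, 26 + ord('j') − ord('a') = 35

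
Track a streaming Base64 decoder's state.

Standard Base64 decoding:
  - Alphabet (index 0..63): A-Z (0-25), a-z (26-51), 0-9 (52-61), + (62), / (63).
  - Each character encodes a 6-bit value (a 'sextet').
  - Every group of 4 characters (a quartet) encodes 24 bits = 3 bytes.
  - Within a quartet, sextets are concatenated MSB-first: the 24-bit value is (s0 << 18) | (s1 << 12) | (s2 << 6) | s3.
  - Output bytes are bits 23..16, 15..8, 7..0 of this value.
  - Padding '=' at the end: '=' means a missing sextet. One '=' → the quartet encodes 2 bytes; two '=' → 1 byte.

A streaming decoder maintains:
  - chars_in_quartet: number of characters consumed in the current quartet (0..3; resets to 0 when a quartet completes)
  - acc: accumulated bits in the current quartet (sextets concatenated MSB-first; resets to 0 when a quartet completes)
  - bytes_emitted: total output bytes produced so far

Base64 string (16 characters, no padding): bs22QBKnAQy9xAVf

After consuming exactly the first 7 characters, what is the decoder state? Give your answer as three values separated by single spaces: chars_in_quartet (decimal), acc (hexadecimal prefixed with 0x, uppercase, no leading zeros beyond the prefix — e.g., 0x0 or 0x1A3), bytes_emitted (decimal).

After char 0 ('b'=27): chars_in_quartet=1 acc=0x1B bytes_emitted=0
After char 1 ('s'=44): chars_in_quartet=2 acc=0x6EC bytes_emitted=0
After char 2 ('2'=54): chars_in_quartet=3 acc=0x1BB36 bytes_emitted=0
After char 3 ('2'=54): chars_in_quartet=4 acc=0x6ECDB6 -> emit 6E CD B6, reset; bytes_emitted=3
After char 4 ('Q'=16): chars_in_quartet=1 acc=0x10 bytes_emitted=3
After char 5 ('B'=1): chars_in_quartet=2 acc=0x401 bytes_emitted=3
After char 6 ('K'=10): chars_in_quartet=3 acc=0x1004A bytes_emitted=3

Answer: 3 0x1004A 3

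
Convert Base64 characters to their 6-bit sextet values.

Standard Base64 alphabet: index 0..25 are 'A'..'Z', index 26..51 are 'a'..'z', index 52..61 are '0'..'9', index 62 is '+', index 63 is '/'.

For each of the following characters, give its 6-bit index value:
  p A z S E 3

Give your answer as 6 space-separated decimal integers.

Answer: 41 0 51 18 4 55

Derivation:
'p': a..z range, 26 + ord('p') − ord('a') = 41
'A': A..Z range, ord('A') − ord('A') = 0
'z': a..z range, 26 + ord('z') − ord('a') = 51
'S': A..Z range, ord('S') − ord('A') = 18
'E': A..Z range, ord('E') − ord('A') = 4
'3': 0..9 range, 52 + ord('3') − ord('0') = 55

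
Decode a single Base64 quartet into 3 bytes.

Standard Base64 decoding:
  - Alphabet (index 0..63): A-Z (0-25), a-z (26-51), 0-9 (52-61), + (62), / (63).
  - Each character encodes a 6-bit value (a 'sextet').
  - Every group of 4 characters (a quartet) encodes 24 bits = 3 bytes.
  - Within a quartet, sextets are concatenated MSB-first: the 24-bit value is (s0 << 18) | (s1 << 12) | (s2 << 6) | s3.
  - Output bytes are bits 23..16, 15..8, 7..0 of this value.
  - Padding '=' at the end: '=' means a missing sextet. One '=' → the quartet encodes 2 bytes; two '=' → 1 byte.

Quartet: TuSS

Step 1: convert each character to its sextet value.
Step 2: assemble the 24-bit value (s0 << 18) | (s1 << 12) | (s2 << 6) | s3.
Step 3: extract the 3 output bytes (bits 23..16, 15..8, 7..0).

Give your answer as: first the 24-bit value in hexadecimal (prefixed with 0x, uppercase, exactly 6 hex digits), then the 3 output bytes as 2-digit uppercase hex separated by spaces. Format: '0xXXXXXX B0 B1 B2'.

Answer: 0x4EE492 4E E4 92

Derivation:
Sextets: T=19, u=46, S=18, S=18
24-bit: (19<<18) | (46<<12) | (18<<6) | 18
      = 0x4C0000 | 0x02E000 | 0x000480 | 0x000012
      = 0x4EE492
Bytes: (v>>16)&0xFF=4E, (v>>8)&0xFF=E4, v&0xFF=92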